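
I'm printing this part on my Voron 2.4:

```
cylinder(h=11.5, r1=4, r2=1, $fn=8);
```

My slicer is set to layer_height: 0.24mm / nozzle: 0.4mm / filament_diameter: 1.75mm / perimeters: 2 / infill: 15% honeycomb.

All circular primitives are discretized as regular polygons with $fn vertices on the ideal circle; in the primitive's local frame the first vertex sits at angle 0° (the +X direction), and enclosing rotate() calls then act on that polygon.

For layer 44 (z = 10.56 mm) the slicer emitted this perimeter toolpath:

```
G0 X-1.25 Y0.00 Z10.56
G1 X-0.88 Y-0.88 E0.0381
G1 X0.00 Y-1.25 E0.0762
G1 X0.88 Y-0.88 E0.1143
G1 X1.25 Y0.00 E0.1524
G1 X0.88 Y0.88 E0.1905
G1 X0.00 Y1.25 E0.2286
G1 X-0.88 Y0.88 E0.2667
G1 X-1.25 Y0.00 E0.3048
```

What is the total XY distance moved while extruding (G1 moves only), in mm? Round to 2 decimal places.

7.64 mm

Sum the Euclidean lengths of each G1 segment: total = 7.64 mm.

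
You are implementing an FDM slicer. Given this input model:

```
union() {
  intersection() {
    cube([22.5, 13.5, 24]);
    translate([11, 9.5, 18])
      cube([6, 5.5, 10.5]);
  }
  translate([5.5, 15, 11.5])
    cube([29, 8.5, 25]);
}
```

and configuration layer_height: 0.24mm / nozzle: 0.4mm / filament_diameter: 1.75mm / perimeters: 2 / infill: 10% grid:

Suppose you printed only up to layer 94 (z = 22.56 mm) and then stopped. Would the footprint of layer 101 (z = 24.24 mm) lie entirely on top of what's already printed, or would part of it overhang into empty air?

Compare the two slices. At z = 22.56: the cube is present — its section is the full 22.5×13.5 rectangle (area 303.75 mm²); the cube at (11, 9.5) (footprint 6×5.5) is included at this height (area 33.00 mm²); Taking the intersection: the 6×5.5 cube at (11, 9.5) partially overlaps the 22.5×13.5 cube; clipping to the common part keeps 24.00 mm² — area = 24.00 mm²; the cube at (5.5, 15) is present — its section is the full 29×8.5 rectangle (area 246.50 mm²); Combining (union): the 2 present regions are separate (no shared area or edge), so areas and boundary lengths simply add and each stays a separate island — area = 270.50 mm². At z = 24.24: the cube is absent (z outside [0, 24]); the 6×5.5 cube at (11, 9.5) contributes its full rectangle (area 33.00 mm²); Keeping only the common overlap: at least one operand is absent at this height, so nothing remains; the cube at (5.5, 15) is present — its section is the full 29×8.5 rectangle (area 246.50 mm²); Combining (union): only the 29×8.5 cube at (5.5, 15) is present, so the union is just that shape — area = 246.50 mm². Checking containment: the cross-section at z = 24.24 is a subset of the cross-section at z = 22.56.

entirely on top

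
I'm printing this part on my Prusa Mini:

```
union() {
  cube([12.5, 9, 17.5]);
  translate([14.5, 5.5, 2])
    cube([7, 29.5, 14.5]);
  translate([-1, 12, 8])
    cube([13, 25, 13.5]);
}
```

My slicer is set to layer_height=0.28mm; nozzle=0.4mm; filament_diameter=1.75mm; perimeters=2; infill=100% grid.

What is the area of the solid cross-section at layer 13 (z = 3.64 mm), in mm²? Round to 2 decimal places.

At z = 3.64 mm: the cube (footprint 12.5×9) is included at this height (area 112.50 mm²); the 7×29.5 cube at (14.5, 5.5) contributes its full rectangle (area 206.50 mm²); the cube at (-1, 12) does not reach this height (z outside [8, 21.5]); Merging all regions: the 2 present regions are separate (no shared area or edge), so areas and boundary lengths simply add and each stays a separate island — area = 319.00 mm². Overall, the cross-section has 2 separate islands. Net area = 319.00 mm².

319.00 mm²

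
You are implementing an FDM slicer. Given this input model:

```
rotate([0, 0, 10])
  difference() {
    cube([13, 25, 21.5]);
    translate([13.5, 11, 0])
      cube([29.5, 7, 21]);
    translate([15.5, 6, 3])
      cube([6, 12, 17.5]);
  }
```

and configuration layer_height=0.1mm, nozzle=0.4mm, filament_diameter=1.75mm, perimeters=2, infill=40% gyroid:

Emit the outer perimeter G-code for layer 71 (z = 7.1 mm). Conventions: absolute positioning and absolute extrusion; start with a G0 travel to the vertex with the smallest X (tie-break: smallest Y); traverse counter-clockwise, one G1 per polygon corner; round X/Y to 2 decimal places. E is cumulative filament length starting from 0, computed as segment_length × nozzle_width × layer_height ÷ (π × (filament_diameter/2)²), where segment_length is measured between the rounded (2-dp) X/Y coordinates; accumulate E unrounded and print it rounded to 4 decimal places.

G0 X-4.34 Y24.62 Z7.10
G1 X0.00 Y0.00 E0.4157
G1 X12.80 Y2.26 E0.6319
G1 X8.46 Y26.88 E1.0476
G1 X-4.34 Y24.62 E1.2638

At z = 7.1 mm: the cube is present — its section is the full 13×25 rectangle; the cube at (13.5, 11) is present — its section is the full 29.5×7 rectangle; the cube at (15.5, 6) (footprint 6×12) is included at this height; After the difference (first − rest): starting from the 13×25 cube, the 29.5×7 cube at (13.5, 11) misses the remaining region (no effect); the 6×12 cube at (15.5, 6) misses the remaining region (no effect) — 1 connected region; (rotated 10° about Z; rotation is an isometry so areas/perimeters/island counts are preserved). The outline is a single polygon with 4 vertices. Extrusion per mm of travel: 0.4 × 0.1 / (π × 0.875²) = 0.016630. Accumulating E over each segment gives final E = 1.2638.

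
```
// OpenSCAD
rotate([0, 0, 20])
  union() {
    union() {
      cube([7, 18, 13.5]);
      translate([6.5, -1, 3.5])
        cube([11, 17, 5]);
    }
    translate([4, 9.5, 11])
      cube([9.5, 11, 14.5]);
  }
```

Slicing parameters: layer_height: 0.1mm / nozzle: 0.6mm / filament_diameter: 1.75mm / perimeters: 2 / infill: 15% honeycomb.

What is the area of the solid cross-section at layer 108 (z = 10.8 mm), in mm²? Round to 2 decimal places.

At z = 10.8 mm: the 7×18 cube contributes its full rectangle (area 126.00 mm²); the cube at (6.5, -1) is not intersected at this z (z outside [3.5, 8.5]); Taking the union: only the 7×18 cube is present, so the union is just that shape — area = 126.00 mm²; the cube at (4, 9.5) does not reach this height (z outside [11, 25.5]); Combining (union): only that combined region is present, so the union is just that shape — area = 126.00 mm²; (whole slice rotated 20° about Z — lengths, areas and connectivity unchanged). Overall, the cross-section is a single solid region. Net area = 126.00 mm².

126.00 mm²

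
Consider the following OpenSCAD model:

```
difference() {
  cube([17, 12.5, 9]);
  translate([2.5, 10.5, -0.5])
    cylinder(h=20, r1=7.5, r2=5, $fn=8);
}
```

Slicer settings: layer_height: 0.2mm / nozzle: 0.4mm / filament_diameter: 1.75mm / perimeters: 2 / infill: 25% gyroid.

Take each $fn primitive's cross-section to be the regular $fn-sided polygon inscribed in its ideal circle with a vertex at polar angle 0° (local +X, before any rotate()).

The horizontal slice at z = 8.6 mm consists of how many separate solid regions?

1

At z = 8.6 mm: the cube (footprint 17×12.5) is included at this height; the cone at (2.5, 10.5): at t=0.455 of its height the radius interpolates to r₁+(r₂−r₁)t = 6.362, giving a regular 8-gon of that circumradius; Subtracting the remaining from the first: starting from the 17×12.5 cube, the cone at (2.5, 10.5) partially overlaps it — only the 60.13 mm² overlap (of its 114.50 mm²) is removed, clipping the outline — 1 connected region. The result has 1 disconnected region.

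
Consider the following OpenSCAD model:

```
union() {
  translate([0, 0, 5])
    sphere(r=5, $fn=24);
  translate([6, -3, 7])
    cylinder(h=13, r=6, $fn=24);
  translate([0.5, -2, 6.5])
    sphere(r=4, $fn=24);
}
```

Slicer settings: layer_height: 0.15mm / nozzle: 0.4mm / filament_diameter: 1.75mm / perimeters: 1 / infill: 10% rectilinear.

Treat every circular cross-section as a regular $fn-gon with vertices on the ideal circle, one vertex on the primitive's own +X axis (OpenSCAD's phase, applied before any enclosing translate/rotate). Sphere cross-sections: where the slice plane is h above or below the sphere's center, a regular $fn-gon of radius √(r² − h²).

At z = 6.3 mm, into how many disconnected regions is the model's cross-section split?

At z = 6.3 mm: the r=5 sphere contributes a regular 24-gon of circumradius √(5²−1.3²) = 4.828; the cylinder at (6, -3) is absent (z outside [7, 20]); the r=4 sphere at (0.5, -2) contributes a regular 24-gon of circumradius √(4²−0.2²) = 3.995; Taking the union: the regions partially overlap (shared area 41.54 mm²), so overlapping operands fuse into one piece — 1 connected region. The result has 1 disconnected region.

1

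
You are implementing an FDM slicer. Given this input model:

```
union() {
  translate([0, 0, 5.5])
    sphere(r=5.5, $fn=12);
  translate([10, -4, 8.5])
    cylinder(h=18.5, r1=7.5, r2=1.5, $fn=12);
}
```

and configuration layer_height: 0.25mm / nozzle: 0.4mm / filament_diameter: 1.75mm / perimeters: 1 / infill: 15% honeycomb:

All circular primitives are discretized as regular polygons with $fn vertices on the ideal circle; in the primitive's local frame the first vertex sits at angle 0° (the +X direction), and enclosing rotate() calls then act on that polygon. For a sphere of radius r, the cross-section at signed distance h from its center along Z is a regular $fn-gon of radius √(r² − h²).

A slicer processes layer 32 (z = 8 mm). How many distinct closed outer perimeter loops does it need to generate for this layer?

1

At z = 8 mm: the sphere: section is a regular 12-gon, circumradius = √(r²−h²) = √(5.5²−2.5²) = 4.899; the cone at (10, -4) is absent (z outside [8.5, 27]); Taking the union: only the r=5.5 sphere is present, so the union is just that shape — 1 connected region. The result has 1 disconnected region.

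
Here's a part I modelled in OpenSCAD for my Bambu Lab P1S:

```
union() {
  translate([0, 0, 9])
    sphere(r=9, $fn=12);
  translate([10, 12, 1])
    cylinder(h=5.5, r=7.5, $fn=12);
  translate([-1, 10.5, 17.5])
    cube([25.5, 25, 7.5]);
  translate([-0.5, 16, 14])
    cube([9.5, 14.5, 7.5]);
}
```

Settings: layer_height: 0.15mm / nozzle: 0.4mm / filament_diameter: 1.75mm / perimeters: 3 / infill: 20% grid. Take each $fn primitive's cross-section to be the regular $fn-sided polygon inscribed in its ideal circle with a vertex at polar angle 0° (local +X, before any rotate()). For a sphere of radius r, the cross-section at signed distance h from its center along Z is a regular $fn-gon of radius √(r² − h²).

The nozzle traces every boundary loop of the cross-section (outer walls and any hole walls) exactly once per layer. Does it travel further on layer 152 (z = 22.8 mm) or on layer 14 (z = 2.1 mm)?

Layer 152 (z = 22.8): the sphere does not reach this height (|z−center|=13.800 > r=9); the cylinder at (10, 12) is absent (z outside [1, 6.5]); the cube at (-1, 10.5) is present — its section is the full 25.5×25 rectangle (perimeter 101.00 mm); the cube at (-0.5, 16) is absent (z outside [14, 21.5]); Combining (union): only the 25.5×25 cube at (-1, 10.5) is present, so the union is just that shape — boundary = 101.00 mm. So its perimeter = 101.00 mm. Layer 14 (z = 2.1): the r=9 sphere slices to a regular 12-gon of circumradius 5.778 (√(r²−h²) with h=6.9 from center) (perimeter = 2·12·5.778·sin(180°/12) = 35.89 mm); the cylinder at (10, 12): section is a regular 12-gon, circumradius r=7.5 (perimeter = 2·12·7.500·sin(180°/12) = 46.59 mm); the cube at (-1, 10.5) is absent (z outside [17.5, 25]); the cube at (-0.5, 16) does not reach this height (z outside [14, 21.5]); Merging all regions: the 2 present regions are separate (no shared area or edge), so areas and boundary lengths simply add and each stays a separate island — boundary = 82.48 mm. So its perimeter = 82.48 mm. Layer 152 is larger (101.00 vs 82.48 mm).

layer 152 (z = 22.8 mm)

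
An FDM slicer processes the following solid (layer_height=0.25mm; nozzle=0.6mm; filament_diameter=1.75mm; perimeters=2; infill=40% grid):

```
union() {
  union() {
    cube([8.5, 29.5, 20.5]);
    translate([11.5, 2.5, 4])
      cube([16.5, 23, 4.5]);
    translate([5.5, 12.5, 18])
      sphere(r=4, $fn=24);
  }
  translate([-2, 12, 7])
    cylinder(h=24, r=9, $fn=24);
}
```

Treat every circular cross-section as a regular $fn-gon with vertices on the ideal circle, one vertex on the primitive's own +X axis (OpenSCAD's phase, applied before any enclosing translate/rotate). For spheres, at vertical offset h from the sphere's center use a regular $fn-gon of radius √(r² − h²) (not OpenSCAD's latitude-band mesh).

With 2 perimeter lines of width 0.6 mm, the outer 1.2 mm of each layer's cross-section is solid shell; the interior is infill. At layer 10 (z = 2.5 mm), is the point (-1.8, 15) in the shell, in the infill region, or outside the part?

outside

At z = 2.5 mm: the cube (footprint 8.5×29.5) is included at this height; the cube at (11.5, 2.5) is absent (z outside [4, 8.5]); the sphere at (5.5, 12.5) is not intersected at this z (|z−center|=15.500 > r=4); Taking the union: only the 8.5×29.5 cube is present, so the union is just that shape — 1 connected region; the cylinder at (-2, 12) is not intersected at this z (z outside [7, 31]); Taking the union: only that combined region is present, so the union is just that shape — 1 connected region. Overall, the cross-section is a single solid region. The nearest boundary edge runs (0.00, 29.50)→(0.00, 0.00); distance from the point to it = 1.80 mm. The point is not inside any of the regions above, so it lies outside the cross-section (1.80 mm from the nearest boundary).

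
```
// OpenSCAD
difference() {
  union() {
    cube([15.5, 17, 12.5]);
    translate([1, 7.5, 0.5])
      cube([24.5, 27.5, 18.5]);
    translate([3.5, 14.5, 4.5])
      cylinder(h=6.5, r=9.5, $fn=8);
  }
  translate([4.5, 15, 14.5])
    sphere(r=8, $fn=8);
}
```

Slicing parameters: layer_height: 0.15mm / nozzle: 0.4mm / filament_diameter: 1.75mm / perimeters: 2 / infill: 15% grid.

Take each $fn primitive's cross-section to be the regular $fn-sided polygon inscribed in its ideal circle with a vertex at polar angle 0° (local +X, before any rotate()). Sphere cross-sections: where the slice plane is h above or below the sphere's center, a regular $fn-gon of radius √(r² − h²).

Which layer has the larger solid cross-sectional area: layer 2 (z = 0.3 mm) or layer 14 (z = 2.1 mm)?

layer 14 (z = 2.1 mm)

Layer 2 (z = 0.3): the cube (footprint 15.5×17) is included at this height (area 263.50 mm²); the cube at (1, 7.5) is not intersected at this z (z outside [0.5, 19]); the cylinder at (3.5, 14.5) does not reach this height (z outside [4.5, 11]); Taking the union: only the 15.5×17 cube is present, so the union is just that shape — area = 263.50 mm²; the sphere at (4.5, 15) does not reach this height (|z−center|=14.200 > r=8); Taking the first minus the rest: none of the subtracted shapes is present at this height, so the result so far is unchanged — area = 263.50 mm². So its area = 263.50 mm². Layer 14 (z = 2.1): the cube (footprint 15.5×17) is included at this height (area 263.50 mm²); the 24.5×27.5 cube at (1, 7.5) contributes its full rectangle (area 673.75 mm²); the cylinder at (3.5, 14.5) is absent (z outside [4.5, 11]); Taking the union: the regions partially overlap — summed areas 937.25 mm² minus the doubly-counted overlap 137.75 mm² gives 799.50 mm² — area = 799.50 mm²; the sphere at (4.5, 15) is absent (|z−center|=12.400 > r=8); After the difference (first − rest): none of the subtracted shapes is present at this height, so that combined region is unchanged — area = 799.50 mm². So its area = 799.50 mm². Layer 14 is larger (799.50 vs 263.50 mm²).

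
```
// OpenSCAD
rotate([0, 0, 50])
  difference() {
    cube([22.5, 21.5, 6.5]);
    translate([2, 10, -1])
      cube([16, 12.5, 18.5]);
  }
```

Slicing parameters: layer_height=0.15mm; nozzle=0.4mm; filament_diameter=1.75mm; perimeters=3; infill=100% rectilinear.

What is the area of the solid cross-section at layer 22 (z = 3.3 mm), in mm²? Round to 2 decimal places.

At z = 3.3 mm: the 22.5×21.5 cube contributes its full rectangle (area 483.75 mm²); the 16×12.5 cube at (2, 10) contributes its full rectangle (area 200.00 mm²); Taking the first minus the rest: starting from the 22.5×21.5 cube (483.75 mm²), the 16×12.5 cube at (2, 10) partially overlaps it — only the 184.00 mm² overlap (of its 200.00 mm²) is removed, clipping the outline — area = 299.75 mm²; (whole slice rotated 50° about Z — lengths, areas and connectivity unchanged). Overall, the cross-section is a single solid region. Net area = 299.75 mm².

299.75 mm²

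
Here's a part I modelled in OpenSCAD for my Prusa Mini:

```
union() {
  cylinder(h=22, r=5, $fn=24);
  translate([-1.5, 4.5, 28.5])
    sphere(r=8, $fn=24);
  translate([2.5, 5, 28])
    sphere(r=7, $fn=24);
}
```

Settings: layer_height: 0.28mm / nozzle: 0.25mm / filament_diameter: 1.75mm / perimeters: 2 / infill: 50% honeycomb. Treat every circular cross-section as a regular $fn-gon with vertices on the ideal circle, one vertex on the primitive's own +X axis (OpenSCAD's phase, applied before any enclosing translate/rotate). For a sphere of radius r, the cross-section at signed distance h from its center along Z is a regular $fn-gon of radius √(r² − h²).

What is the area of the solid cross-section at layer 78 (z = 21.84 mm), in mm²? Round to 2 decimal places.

At z = 21.84 mm: the cylinder: section is a regular 24-gon, circumradius r=5 (area = (24/2)·5.000²·sin(360°/24) = 77.65 mm²); the sphere at (-1.5, 4.5): section is a regular 24-gon, circumradius = √(r²−h²) = √(8²−6.66²) = 4.432 (area = (24/2)·4.432²·sin(360°/24) = 61.01 mm²); the sphere at (2.5, 5): section is a regular 24-gon, circumradius = √(r²−h²) = √(7²−6.16²) = 3.325 (area = (24/2)·3.325²·sin(360°/24) = 34.33 mm²); Taking the union: the regions partially overlap — summed areas 172.99 mm² minus the doubly-counted overlap 46.13 mm² gives 126.86 mm² — area = 126.86 mm². Overall, the cross-section is a single solid region. Net area = 126.86 mm².

126.86 mm²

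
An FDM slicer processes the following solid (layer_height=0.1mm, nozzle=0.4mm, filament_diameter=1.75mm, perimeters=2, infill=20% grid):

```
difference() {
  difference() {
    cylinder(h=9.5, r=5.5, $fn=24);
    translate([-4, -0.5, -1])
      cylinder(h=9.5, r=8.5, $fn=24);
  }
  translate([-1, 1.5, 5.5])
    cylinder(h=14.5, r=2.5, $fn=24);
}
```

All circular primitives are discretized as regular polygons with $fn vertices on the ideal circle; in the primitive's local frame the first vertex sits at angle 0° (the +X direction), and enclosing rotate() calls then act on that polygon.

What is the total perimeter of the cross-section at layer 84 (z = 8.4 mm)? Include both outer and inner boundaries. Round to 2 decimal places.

20.19 mm

At z = 8.4 mm: the r=5.5 cylinder contributes a regular 24-gon of circumradius 5.5 (perimeter = 2·24·5.500·sin(180°/24) = 34.46 mm); the r=8.5 cylinder at (-4, -0.5) gives a regular 24-gon of circumradius 8.5 (constant along its height) (perimeter = 2·24·8.500·sin(180°/24) = 53.25 mm); Taking the first minus the rest: starting from the r=5.5 cylinder, the r=8.5 cylinder at (-4, -0.5) partially overlaps it — only the 87.06 mm² overlap (of its 224.40 mm²) is removed, clipping the outline — boundary = 20.19 mm; the r=2.5 cylinder at (-1, 1.5) contributes a regular 24-gon of circumradius 2.5 (perimeter = 2·24·2.500·sin(180°/24) = 15.66 mm); Subtracting the remaining from the first: starting from that combined region, the r=2.5 cylinder at (-1, 1.5) misses the remaining region (no effect) — boundary = 20.19 mm. Overall, the cross-section is a single solid region. Total boundary length (outer) = 20.19 mm.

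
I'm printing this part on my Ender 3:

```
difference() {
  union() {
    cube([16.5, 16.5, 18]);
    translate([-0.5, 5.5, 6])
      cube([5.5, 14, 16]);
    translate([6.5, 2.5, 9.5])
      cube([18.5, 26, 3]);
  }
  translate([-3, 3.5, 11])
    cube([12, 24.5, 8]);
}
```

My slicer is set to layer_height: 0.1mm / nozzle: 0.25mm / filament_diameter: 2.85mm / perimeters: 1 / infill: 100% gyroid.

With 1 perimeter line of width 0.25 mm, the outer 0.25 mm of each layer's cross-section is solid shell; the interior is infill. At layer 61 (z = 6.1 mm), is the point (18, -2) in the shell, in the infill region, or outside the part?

outside

At z = 6.1 mm: the cube is present — its section is the full 16.5×16.5 rectangle; the 5.5×14 cube at (-0.5, 5.5) contributes its full rectangle; the cube at (6.5, 2.5) does not reach this height (z outside [9.5, 12.5]); Merging all regions: the regions partially overlap (shared area 55.00 mm²), so overlapping operands fuse into one piece — 1 connected region; the cube at (-3, 3.5) is absent (z outside [11, 19]); Subtracting the remaining from the first: none of the subtracted shapes is present at this height, so that combined region is unchanged — 1 connected region. Overall, the cross-section is a single solid region. The nearest boundary edge runs (16.50, 16.50)→(16.50, 0.00); distance from the point to it = 2.50 mm. The point is not inside any of the regions above, so it lies outside the cross-section (2.50 mm from the nearest boundary).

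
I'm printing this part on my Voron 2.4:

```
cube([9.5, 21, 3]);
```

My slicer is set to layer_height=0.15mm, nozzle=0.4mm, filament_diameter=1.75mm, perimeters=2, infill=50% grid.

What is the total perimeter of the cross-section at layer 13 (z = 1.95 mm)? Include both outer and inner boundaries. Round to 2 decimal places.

61.00 mm

At z = 1.95 mm: the 9.5×21 cube contributes its full rectangle (perimeter 61.00 mm). Overall, the cross-section is a single solid region. Total boundary length (outer) = 61.00 mm.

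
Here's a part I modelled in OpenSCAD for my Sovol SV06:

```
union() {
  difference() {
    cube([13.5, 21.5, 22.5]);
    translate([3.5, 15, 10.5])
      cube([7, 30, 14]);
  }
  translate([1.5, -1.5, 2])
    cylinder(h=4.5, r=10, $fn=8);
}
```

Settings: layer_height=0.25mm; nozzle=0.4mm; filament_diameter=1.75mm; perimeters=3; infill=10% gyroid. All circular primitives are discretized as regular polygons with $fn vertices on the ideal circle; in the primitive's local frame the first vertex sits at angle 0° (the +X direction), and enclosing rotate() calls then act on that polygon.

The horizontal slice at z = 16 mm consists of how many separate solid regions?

At z = 16 mm: the cube (footprint 13.5×21.5) is included at this height; the 7×30 cube at (3.5, 15) contributes its full rectangle; After the difference (first − rest): starting from the 13.5×21.5 cube, the 7×30 cube at (3.5, 15) partially overlaps it — only the 45.50 mm² overlap (of its 210.00 mm²) is removed, clipping the outline — 1 connected region; the cylinder at (1.5, -1.5) does not reach this height (z outside [2, 6.5]); Merging all regions: only the result so far is present, so the union is just that shape — 1 connected region. The result has 1 disconnected region.

1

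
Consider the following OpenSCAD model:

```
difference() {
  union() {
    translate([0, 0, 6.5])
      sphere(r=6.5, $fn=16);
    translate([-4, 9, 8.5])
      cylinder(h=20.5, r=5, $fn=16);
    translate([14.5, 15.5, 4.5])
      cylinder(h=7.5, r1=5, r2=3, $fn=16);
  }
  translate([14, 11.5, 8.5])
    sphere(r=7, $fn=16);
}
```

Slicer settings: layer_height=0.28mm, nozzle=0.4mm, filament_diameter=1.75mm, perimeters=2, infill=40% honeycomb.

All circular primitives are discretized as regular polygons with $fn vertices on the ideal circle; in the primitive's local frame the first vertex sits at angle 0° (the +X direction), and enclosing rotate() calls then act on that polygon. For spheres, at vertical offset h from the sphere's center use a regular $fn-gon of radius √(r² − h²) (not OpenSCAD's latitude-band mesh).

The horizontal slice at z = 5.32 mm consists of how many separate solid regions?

2

At z = 5.32 mm: the r=6.5 sphere slices to a regular 16-gon of circumradius 6.392 (√(r²−h²) with h=1.18 from center); the cylinder at (-4, 9) is absent (z outside [8.5, 29]); the cone at (14.5, 15.5) contributes a regular 16-gon of circumradius 4.781 (interpolated between r1=5 and r2=3 at t=0.109); Combining (union): the 2 present regions are separate (no shared area or edge), so areas and boundary lengths simply add and each stays a separate island — 2 connected regions; the r=7 sphere at (14, 11.5) slices to a regular 16-gon of circumradius 6.236 (√(r²−h²) with h=3.18 from center); After the difference (first − rest): starting from that combined region, the r=7 sphere at (14, 11.5) partially overlaps it — only the 48.69 mm² overlap (of its 119.05 mm²) is removed, clipping the outline — 2 connected regions. The result has 2 disconnected regions.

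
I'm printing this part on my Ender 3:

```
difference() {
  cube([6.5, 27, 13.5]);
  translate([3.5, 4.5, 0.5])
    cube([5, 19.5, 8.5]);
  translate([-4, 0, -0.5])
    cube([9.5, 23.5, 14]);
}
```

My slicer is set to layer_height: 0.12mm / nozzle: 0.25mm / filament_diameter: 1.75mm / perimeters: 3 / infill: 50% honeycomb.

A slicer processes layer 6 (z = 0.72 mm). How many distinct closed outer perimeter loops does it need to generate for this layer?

2

At z = 0.72 mm: the 6.5×27 cube contributes its full rectangle; the 5×19.5 cube at (3.5, 4.5) contributes its full rectangle; the cube at (-4, 0) (footprint 9.5×23.5) is included at this height; Subtracting the remaining from the first: starting from the 6.5×27 cube, the 5×19.5 cube at (3.5, 4.5) partially overlaps it — only the 58.50 mm² overlap (of its 97.50 mm²) is removed, clipping the outline; the 9.5×23.5 cube at (-4, 0) partially overlaps it — only the 91.25 mm² overlap (of its 223.25 mm²) is removed, clipping the outline — 2 connected regions. The result has 2 disconnected regions.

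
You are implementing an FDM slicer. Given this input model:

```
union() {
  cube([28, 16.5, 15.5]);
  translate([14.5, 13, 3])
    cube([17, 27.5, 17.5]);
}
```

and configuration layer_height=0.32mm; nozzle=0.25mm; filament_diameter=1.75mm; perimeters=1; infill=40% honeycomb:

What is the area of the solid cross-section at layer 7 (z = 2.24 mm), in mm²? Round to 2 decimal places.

462.00 mm²

At z = 2.24 mm: the cube (footprint 28×16.5) is included at this height (area 462.00 mm²); the cube at (14.5, 13) is not intersected at this z (z outside [3, 20.5]); Merging all regions: only the 28×16.5 cube is present, so the union is just that shape — area = 462.00 mm². Overall, the cross-section is a single solid region. Net area = 462.00 mm².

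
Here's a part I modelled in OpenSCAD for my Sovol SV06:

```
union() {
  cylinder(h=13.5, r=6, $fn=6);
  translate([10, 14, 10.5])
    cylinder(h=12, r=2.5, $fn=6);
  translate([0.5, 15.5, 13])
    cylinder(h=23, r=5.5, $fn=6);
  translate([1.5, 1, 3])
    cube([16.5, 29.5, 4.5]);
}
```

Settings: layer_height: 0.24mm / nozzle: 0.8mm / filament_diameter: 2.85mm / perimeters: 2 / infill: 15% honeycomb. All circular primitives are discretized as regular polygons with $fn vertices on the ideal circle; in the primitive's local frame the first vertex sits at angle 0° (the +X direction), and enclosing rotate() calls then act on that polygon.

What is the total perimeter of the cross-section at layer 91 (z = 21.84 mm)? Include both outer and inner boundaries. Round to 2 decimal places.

48.00 mm

At z = 21.84 mm: the cylinder is not intersected at this z (z outside [0, 13.5]); the cylinder at (10, 14): section is a regular 6-gon, circumradius r=2.5 (perimeter = 2·6·2.500·sin(180°/6) = 15.00 mm); the r=5.5 cylinder at (0.5, 15.5) gives a regular 6-gon of circumradius 5.5 (constant along its height) (perimeter = 2·6·5.500·sin(180°/6) = 33.00 mm); the cube at (1.5, 1) does not reach this height (z outside [3, 7.5]); Taking the union: the 2 present regions are separate (no shared area or edge), so areas and boundary lengths simply add and each stays a separate island — boundary = 48.00 mm. Overall, the cross-section has 2 separate islands. Total boundary length (outer) = 48.00 mm.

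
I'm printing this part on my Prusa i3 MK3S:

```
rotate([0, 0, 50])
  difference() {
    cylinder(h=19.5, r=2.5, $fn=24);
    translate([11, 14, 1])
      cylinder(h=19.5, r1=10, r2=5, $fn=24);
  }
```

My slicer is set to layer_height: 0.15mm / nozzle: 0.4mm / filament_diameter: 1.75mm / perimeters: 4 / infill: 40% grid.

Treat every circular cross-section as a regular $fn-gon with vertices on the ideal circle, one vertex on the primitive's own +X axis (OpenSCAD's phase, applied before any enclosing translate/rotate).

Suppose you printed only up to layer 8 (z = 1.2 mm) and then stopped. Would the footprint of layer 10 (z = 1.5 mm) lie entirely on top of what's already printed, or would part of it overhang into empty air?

Compare the two slices. At z = 1.2: the r=2.5 cylinder gives a regular 24-gon of circumradius 2.5 (constant along its height) (area = (24/2)·2.500²·sin(360°/24) = 19.41 mm²); the cone at (11, 14): at t=0.010 of its height the radius interpolates to r₁+(r₂−r₁)t = 9.949, giving a regular 24-gon of that circumradius (area = (24/2)·9.949²·sin(360°/24) = 307.41 mm²); Taking the first minus the rest: starting from the r=2.5 cylinder (19.41 mm²), the cone at (11, 14) misses the remaining region (no effect) — area = 19.41 mm²; (rotated 50° about Z; rotation is an isometry so areas/perimeters/island counts are preserved). At z = 1.5: the cylinder: section is a regular 24-gon, circumradius r=2.5 (area = (24/2)·2.500²·sin(360°/24) = 19.41 mm²); the cone at (11, 14) contributes a regular 24-gon of circumradius 9.872 (interpolated between r1=10 and r2=5 at t=0.026) (area = (24/2)·9.872²·sin(360°/24) = 302.67 mm²); Subtracting the remaining from the first: starting from the r=2.5 cylinder (19.41 mm²), the cone at (11, 14) misses the remaining region (no effect) — area = 19.41 mm²; (rotated 50° about Z; rotation is an isometry so areas/perimeters/island counts are preserved). Checking containment: the cross-section at z = 1.5 is a subset of the cross-section at z = 1.2.

entirely on top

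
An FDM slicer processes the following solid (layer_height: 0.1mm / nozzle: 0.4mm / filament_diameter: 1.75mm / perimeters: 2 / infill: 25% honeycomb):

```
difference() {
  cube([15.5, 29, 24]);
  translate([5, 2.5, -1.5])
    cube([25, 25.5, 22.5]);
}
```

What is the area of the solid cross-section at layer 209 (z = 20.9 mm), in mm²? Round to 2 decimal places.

At z = 20.9 mm: the cube (footprint 15.5×29) is included at this height (area 449.50 mm²); the cube at (5, 2.5) is present — its section is the full 25×25.5 rectangle (area 637.50 mm²); After the difference (first − rest): starting from the 15.5×29 cube (449.50 mm²), the 25×25.5 cube at (5, 2.5) partially overlaps it — only the 267.75 mm² overlap (of its 637.50 mm²) is removed, clipping the outline — area = 181.75 mm². Overall, the cross-section is a single solid region. Net area = 181.75 mm².

181.75 mm²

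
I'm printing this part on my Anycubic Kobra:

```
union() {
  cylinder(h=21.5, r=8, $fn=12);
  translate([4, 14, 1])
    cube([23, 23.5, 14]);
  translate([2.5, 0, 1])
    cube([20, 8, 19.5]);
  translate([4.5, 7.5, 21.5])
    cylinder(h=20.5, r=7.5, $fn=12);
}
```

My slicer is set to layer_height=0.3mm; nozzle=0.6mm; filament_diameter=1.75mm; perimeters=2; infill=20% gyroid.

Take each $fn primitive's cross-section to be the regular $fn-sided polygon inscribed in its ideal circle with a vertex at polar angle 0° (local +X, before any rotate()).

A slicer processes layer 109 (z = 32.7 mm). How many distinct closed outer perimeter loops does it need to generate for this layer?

At z = 32.7 mm: the cylinder does not reach this height (z outside [0, 21.5]); the cube at (4, 14) is absent (z outside [1, 15]); the cube at (2.5, 0) is absent (z outside [1, 20.5]); the r=7.5 cylinder at (4.5, 7.5) gives a regular 12-gon of circumradius 7.5 (constant along its height); Taking the union: only the r=7.5 cylinder at (4.5, 7.5) is present, so the union is just that shape — 1 connected region. The result has 1 disconnected region.

1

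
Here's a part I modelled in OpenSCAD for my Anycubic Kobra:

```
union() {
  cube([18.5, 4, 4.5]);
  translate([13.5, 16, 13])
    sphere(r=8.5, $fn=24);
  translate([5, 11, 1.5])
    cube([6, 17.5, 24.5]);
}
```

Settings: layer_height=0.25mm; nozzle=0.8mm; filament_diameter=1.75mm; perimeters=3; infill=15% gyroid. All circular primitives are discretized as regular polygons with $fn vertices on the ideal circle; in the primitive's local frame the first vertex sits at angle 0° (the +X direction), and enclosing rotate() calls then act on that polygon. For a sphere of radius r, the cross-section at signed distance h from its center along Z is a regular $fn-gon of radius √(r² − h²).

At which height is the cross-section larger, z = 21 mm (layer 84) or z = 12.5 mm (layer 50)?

Layer 84 (z = 21): the cube does not reach this height (z outside [0, 4.5]); the r=8.5 sphere at (13.5, 16) slices to a regular 24-gon of circumradius 2.872 (√(r²−h²) with h=8 from center) (area = (24/2)·2.872²·sin(360°/24) = 25.62 mm²); the cube at (5, 11) (footprint 6×17.5) is included at this height (area 105.00 mm²); Combining (union): the regions partially overlap — summed areas 130.62 mm² minus the doubly-counted overlap 0.66 mm² gives 129.96 mm² — area = 129.96 mm². So its area = 129.96 mm². Layer 50 (z = 12.5): the cube is absent (z outside [0, 4.5]); the r=8.5 sphere at (13.5, 16) contributes a regular 24-gon of circumradius √(8.5²−0.5²) = 8.485 (area = (24/2)·8.485²·sin(360°/24) = 223.62 mm²); the 6×17.5 cube at (5, 11) contributes its full rectangle (area 105.00 mm²); Combining (union): the regions partially overlap — summed areas 328.62 mm² minus the doubly-counted overlap 62.18 mm² gives 266.43 mm² — area = 266.43 mm². So its area = 266.43 mm². Layer 50 is larger (266.43 vs 129.96 mm²).

layer 50 (z = 12.5 mm)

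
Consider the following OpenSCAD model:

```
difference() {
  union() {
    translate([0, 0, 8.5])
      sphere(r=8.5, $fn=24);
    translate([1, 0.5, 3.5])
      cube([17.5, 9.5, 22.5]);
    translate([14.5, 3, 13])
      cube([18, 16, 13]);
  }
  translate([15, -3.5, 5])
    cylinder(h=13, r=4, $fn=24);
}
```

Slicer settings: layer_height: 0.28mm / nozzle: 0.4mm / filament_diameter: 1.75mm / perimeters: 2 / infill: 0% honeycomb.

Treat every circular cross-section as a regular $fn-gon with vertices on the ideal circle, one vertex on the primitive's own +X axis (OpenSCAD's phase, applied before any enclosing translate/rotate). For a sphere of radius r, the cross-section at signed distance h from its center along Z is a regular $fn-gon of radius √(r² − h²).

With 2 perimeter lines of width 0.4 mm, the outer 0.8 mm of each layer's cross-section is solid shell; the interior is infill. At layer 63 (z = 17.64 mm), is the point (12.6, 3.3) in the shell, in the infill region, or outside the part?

At z = 17.64 mm: the sphere does not reach this height (|z−center|=9.140 > r=8.5); the 17.5×9.5 cube at (1, 0.5) contributes its full rectangle; the cube at (14.5, 3) is present — its section is the full 18×16 rectangle; Taking the union: the regions partially overlap (shared area 28.00 mm²), so overlapping operands fuse into one piece — 1 connected region; the r=4 cylinder at (15, -3.5) contributes a regular 24-gon of circumradius 4; Taking the first minus the rest: starting from the result so far, the r=4 cylinder at (15, -3.5) misses the remaining region (no effect) — 1 connected region. Overall, the cross-section is a single solid region. The nearest boundary edge runs (15.00, 0.50)→(1.00, 0.50); distance from the point to it = 2.80 mm. The point is inside the cross-section and 2.80 mm from the nearest boundary — more than the 0.8 mm shell width (2 × 0.4), so it's in the infill interior.

infill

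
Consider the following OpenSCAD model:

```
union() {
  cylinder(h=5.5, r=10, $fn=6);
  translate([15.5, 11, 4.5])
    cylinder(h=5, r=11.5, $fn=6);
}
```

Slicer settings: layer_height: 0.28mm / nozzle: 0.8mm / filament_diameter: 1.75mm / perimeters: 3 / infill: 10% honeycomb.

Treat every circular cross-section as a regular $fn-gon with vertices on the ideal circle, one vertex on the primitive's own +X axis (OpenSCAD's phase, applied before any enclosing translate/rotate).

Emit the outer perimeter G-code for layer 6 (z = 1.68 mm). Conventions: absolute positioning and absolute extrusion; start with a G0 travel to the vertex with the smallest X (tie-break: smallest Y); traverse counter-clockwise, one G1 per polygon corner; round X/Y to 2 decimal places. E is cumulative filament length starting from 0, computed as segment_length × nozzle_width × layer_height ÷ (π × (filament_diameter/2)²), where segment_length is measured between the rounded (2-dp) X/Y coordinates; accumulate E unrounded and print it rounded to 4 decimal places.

At z = 1.68 mm: the r=10 cylinder contributes a regular 6-gon of circumradius 10; the cylinder at (15.5, 11) is absent (z outside [4.5, 9.5]); Combining (union): only the r=10 cylinder is present, so the union is just that shape — 1 connected region. The outline is a single polygon with 6 vertices. Extrusion per mm of travel: 0.8 × 0.28 / (π × 0.875²) = 0.093128. Accumulating E over each segment gives final E = 5.5876.

G0 X-10.00 Y0.00 Z1.68
G1 X-5.00 Y-8.66 E0.9313
G1 X5.00 Y-8.66 E1.8625
G1 X10.00 Y0.00 E2.7938
G1 X5.00 Y8.66 E3.7251
G1 X-5.00 Y8.66 E4.6564
G1 X-10.00 Y0.00 E5.5876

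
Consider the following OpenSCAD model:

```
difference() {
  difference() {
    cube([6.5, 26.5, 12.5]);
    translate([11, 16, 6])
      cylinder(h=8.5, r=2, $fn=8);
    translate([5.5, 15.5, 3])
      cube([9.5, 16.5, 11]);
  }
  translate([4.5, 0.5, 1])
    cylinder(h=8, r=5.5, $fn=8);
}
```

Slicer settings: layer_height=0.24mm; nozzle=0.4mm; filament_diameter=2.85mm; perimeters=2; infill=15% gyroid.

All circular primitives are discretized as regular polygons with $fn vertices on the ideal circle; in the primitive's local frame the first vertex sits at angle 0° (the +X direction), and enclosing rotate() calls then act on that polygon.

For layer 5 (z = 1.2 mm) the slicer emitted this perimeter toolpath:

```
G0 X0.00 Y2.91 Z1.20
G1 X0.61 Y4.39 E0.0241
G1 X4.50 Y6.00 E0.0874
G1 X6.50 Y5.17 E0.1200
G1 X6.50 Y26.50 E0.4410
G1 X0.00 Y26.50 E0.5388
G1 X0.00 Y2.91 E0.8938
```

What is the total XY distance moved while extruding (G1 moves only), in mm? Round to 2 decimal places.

59.40 mm

Sum the Euclidean lengths of each G1 segment: total = 59.40 mm.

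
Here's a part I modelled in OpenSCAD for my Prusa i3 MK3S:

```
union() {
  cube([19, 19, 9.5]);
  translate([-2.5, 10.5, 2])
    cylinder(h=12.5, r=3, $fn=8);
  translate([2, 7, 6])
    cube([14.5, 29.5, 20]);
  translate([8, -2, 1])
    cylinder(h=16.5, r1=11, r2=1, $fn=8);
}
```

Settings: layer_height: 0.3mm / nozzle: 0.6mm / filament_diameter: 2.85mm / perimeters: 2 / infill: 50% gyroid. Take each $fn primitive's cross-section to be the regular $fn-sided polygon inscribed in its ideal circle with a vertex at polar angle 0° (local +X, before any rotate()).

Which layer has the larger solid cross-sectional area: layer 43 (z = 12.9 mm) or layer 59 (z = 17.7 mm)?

Layer 43 (z = 12.9): the cube is absent (z outside [0, 9.5]); the r=3 cylinder at (-2.5, 10.5) contributes a regular 8-gon of circumradius 3 (area = (8/2)·3.000²·sin(360°/8) = 25.46 mm²); the cube at (2, 7) is present — its section is the full 14.5×29.5 rectangle (area 427.75 mm²); the cone at (8, -2) (r1=11→r2=1) has section circumradius 3.788 here — a regular 8-gon (area = (8/2)·3.788²·sin(360°/8) = 40.58 mm²); Merging all regions: the 3 present regions are separate (no shared area or edge), so areas and boundary lengths simply add and each stays a separate island — area = 493.79 mm². So its area = 493.79 mm². Layer 59 (z = 17.7): the cube does not reach this height (z outside [0, 9.5]); the cylinder at (-2.5, 10.5) is not intersected at this z (z outside [2, 14.5]); the cube at (2, 7) (footprint 14.5×29.5) is included at this height (area 427.75 mm²); the cone at (8, -2) is absent (z outside [1, 17.5]); Taking the union: only the 14.5×29.5 cube at (2, 7) is present, so the union is just that shape — area = 427.75 mm². So its area = 427.75 mm². Layer 43 is larger (493.79 vs 427.75 mm²).

layer 43 (z = 12.9 mm)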